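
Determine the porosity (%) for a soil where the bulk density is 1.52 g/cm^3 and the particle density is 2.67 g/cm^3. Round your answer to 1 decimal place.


Step 1: Formula: n = 100 * (1 - BD / PD)
Step 2: n = 100 * (1 - 1.52 / 2.67)
Step 3: n = 100 * (1 - 0.56929)
Step 4: n = 43.1%

43.1


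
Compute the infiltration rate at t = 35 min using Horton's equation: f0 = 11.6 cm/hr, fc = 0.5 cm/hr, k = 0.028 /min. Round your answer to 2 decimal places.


Step 1: f = fc + (f0 - fc) * exp(-k * t)
Step 2: exp(-0.028 * 35) = 0.375311
Step 3: f = 0.5 + (11.6 - 0.5) * 0.375311
Step 4: f = 0.5 + 11.1 * 0.375311
Step 5: f = 4.67 cm/hr

4.67


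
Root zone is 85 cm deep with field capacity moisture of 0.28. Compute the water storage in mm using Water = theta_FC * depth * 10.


Step 1: Water (mm) = theta_FC * depth (cm) * 10
Step 2: Water = 0.28 * 85 * 10
Step 3: Water = 238.0 mm

238.0


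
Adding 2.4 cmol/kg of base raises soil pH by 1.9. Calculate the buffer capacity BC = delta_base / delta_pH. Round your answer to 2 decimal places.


Step 1: BC = change in base / change in pH
Step 2: BC = 2.4 / 1.9
Step 3: BC = 1.26 cmol/(kg*pH unit)

1.26


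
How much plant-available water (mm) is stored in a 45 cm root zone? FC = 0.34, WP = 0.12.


Step 1: Available water = (FC - WP) * depth * 10
Step 2: AW = (0.34 - 0.12) * 45 * 10
Step 3: AW = 0.22 * 45 * 10
Step 4: AW = 99.0 mm

99.0


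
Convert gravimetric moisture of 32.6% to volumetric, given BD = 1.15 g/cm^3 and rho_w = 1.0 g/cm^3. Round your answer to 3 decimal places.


Step 1: theta = (w / 100) * BD / rho_w
Step 2: theta = (32.6 / 100) * 1.15 / 1.0
Step 3: theta = 0.326 * 1.15
Step 4: theta = 0.375

0.375


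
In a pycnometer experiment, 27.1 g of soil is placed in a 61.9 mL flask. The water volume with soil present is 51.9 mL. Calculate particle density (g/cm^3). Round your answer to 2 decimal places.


Step 1: Volume of solids = flask volume - water volume with soil
Step 2: V_solids = 61.9 - 51.9 = 10.0 mL
Step 3: Particle density = mass / V_solids = 27.1 / 10.0 = 2.71 g/cm^3

2.71


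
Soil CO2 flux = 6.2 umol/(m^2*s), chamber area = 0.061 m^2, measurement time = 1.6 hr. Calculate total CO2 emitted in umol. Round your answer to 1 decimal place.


Step 1: Convert time to seconds: 1.6 hr * 3600 = 5760.0 s
Step 2: Total = flux * area * time_s
Step 3: Total = 6.2 * 0.061 * 5760.0
Step 4: Total = 2178.4 umol

2178.4


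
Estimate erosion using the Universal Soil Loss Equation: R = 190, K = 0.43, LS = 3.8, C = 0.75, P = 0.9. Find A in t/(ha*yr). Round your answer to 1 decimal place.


Step 1: A = R * K * LS * C * P
Step 2: R * K = 190 * 0.43 = 81.7
Step 3: (R*K) * LS = 81.7 * 3.8 = 310.46
Step 4: * C * P = 310.46 * 0.75 * 0.9 = 209.6
Step 5: A = 209.6 t/(ha*yr)

209.6


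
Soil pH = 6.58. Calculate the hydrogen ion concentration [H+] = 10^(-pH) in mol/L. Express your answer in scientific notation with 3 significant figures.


Step 1: [H+] = 10^(-pH)
Step 2: [H+] = 10^(-6.58)
Step 3: [H+] = 2.63e-07 mol/L

2.63e-07


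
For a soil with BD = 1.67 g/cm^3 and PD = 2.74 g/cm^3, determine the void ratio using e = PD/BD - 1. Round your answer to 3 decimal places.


Step 1: e = PD / BD - 1
Step 2: e = 2.74 / 1.67 - 1
Step 3: e = 1.64072 - 1
Step 4: e = 0.641

0.641


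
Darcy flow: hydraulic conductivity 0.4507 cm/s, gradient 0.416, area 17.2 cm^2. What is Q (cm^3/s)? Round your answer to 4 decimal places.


Step 1: Apply Darcy's law: Q = K * i * A
Step 2: Q = 0.4507 * 0.416 * 17.2
Step 3: Q = 3.2248 cm^3/s

3.2248


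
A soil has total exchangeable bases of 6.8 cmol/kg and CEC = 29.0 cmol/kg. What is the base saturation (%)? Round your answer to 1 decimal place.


Step 1: BS = 100 * (sum of bases) / CEC
Step 2: BS = 100 * 6.8 / 29.0
Step 3: BS = 23.4%

23.4


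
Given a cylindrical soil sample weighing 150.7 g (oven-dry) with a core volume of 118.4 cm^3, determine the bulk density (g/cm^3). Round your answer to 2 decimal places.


Step 1: Identify the formula: BD = dry mass / volume
Step 2: Substitute values: BD = 150.7 / 118.4
Step 3: BD = 1.27 g/cm^3

1.27


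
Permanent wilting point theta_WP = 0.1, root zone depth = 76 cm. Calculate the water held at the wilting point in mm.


Step 1: Water (mm) = theta_WP * depth * 10
Step 2: Water = 0.1 * 76 * 10
Step 3: Water = 76.0 mm

76.0


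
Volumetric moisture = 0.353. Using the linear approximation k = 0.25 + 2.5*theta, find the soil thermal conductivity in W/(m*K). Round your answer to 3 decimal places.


Step 1: k = 0.25 + 2.5 * theta
Step 2: k = 0.25 + 2.5 * 0.353
Step 3: k = 0.25 + 0.883
Step 4: k = 1.133 W/(m*K)

1.133


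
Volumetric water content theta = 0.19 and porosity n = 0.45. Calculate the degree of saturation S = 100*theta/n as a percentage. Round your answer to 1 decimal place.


Step 1: S = 100 * theta_v / n
Step 2: S = 100 * 0.19 / 0.45
Step 3: S = 42.2%

42.2


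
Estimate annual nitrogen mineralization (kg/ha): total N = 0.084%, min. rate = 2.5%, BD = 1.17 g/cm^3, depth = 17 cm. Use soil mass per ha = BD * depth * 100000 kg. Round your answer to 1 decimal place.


Step 1: Soil mass per ha = BD * depth * 100000 = 1.17 * 17 * 100000 = 1989000 kg
Step 2: Total N pool = soil mass * N%/100 = 1989000 * 0.084/100 = 1670.76 kg/ha
Step 3: N mineralized = N pool * rate%/100 = 1670.76 * 2.5/100 = 41.8 kg/ha/yr

41.8


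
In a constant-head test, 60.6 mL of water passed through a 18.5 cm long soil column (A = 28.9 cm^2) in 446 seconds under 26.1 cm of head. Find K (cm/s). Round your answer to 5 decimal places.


Step 1: K = Q * L / (A * t * h)
Step 2: Numerator = 60.6 * 18.5 = 1121.1
Step 3: Denominator = 28.9 * 446 * 26.1 = 336413.34
Step 4: K = 1121.1 / 336413.34 = 0.00333 cm/s

0.00333


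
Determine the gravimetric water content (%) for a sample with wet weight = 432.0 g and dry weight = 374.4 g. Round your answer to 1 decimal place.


Step 1: Water mass = wet - dry = 432.0 - 374.4 = 57.6 g
Step 2: w = 100 * water mass / dry mass
Step 3: w = 100 * 57.6 / 374.4 = 15.4%

15.4


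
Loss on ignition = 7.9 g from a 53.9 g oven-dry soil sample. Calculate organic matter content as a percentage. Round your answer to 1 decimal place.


Step 1: OM% = 100 * LOI / sample mass
Step 2: OM = 100 * 7.9 / 53.9
Step 3: OM = 14.7%

14.7


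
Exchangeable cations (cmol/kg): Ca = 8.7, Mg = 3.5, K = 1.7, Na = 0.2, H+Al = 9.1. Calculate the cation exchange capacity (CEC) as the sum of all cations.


Step 1: CEC = Ca + Mg + K + Na + (H+Al)
Step 2: CEC = 8.7 + 3.5 + 1.7 + 0.2 + 9.1
Step 3: CEC = 23.2 cmol/kg

23.2


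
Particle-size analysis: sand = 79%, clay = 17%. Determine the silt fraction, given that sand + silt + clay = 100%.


Step 1: sand + silt + clay = 100%
Step 2: silt = 100 - sand - clay
Step 3: silt = 100 - 79 - 17
Step 4: silt = 4%

4


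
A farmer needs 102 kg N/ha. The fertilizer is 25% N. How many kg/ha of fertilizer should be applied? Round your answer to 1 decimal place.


Step 1: Fertilizer rate = target N / (N content / 100)
Step 2: Rate = 102 / (25 / 100)
Step 3: Rate = 102 / 0.25
Step 4: Rate = 408.0 kg/ha

408.0


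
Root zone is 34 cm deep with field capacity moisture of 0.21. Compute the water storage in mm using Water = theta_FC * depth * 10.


Step 1: Water (mm) = theta_FC * depth (cm) * 10
Step 2: Water = 0.21 * 34 * 10
Step 3: Water = 71.4 mm

71.4


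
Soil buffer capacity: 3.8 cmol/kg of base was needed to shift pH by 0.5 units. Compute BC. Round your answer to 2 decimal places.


Step 1: BC = change in base / change in pH
Step 2: BC = 3.8 / 0.5
Step 3: BC = 7.6 cmol/(kg*pH unit)

7.6


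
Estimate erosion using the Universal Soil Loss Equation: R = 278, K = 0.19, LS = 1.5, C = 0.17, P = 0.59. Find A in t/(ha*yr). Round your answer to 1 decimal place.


Step 1: A = R * K * LS * C * P
Step 2: R * K = 278 * 0.19 = 52.82
Step 3: (R*K) * LS = 52.82 * 1.5 = 79.23
Step 4: * C * P = 79.23 * 0.17 * 0.59 = 7.9
Step 5: A = 7.9 t/(ha*yr)

7.9


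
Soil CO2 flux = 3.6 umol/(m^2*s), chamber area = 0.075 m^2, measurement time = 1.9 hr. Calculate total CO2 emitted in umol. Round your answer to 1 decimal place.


Step 1: Convert time to seconds: 1.9 hr * 3600 = 6840.0 s
Step 2: Total = flux * area * time_s
Step 3: Total = 3.6 * 0.075 * 6840.0
Step 4: Total = 1846.8 umol

1846.8


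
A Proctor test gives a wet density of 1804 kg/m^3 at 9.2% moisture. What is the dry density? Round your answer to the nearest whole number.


Step 1: Dry density = wet density / (1 + w/100)
Step 2: Dry density = 1804 / (1 + 9.2/100)
Step 3: Dry density = 1804 / 1.092
Step 4: Dry density = 1652 kg/m^3

1652


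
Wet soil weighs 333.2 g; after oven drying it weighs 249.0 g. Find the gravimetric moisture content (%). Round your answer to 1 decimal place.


Step 1: Water mass = wet - dry = 333.2 - 249.0 = 84.2 g
Step 2: w = 100 * water mass / dry mass
Step 3: w = 100 * 84.2 / 249.0 = 33.8%

33.8


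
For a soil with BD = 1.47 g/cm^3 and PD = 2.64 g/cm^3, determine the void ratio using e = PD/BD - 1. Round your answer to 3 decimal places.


Step 1: e = PD / BD - 1
Step 2: e = 2.64 / 1.47 - 1
Step 3: e = 1.79592 - 1
Step 4: e = 0.796

0.796


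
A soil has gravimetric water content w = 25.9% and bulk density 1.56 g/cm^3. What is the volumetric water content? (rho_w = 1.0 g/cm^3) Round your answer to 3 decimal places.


Step 1: theta = (w / 100) * BD / rho_w
Step 2: theta = (25.9 / 100) * 1.56 / 1.0
Step 3: theta = 0.259 * 1.56
Step 4: theta = 0.404

0.404


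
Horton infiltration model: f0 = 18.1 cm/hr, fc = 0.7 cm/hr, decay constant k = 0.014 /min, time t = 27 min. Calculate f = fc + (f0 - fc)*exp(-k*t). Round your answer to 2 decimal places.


Step 1: f = fc + (f0 - fc) * exp(-k * t)
Step 2: exp(-0.014 * 27) = 0.685231
Step 3: f = 0.7 + (18.1 - 0.7) * 0.685231
Step 4: f = 0.7 + 17.4 * 0.685231
Step 5: f = 12.62 cm/hr

12.62


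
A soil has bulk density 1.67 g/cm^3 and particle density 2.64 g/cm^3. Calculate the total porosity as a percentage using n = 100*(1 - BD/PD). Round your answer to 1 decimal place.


Step 1: Formula: n = 100 * (1 - BD / PD)
Step 2: n = 100 * (1 - 1.67 / 2.64)
Step 3: n = 100 * (1 - 0.63258)
Step 4: n = 36.7%

36.7


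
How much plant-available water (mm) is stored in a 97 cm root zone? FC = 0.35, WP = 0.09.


Step 1: Available water = (FC - WP) * depth * 10
Step 2: AW = (0.35 - 0.09) * 97 * 10
Step 3: AW = 0.26 * 97 * 10
Step 4: AW = 252.2 mm

252.2


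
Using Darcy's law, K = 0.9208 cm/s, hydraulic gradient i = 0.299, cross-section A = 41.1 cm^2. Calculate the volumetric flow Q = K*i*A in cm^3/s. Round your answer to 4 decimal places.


Step 1: Apply Darcy's law: Q = K * i * A
Step 2: Q = 0.9208 * 0.299 * 41.1
Step 3: Q = 11.3156 cm^3/s

11.3156


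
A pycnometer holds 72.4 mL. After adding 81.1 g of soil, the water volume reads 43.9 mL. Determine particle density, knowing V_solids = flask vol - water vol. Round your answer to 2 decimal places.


Step 1: Volume of solids = flask volume - water volume with soil
Step 2: V_solids = 72.4 - 43.9 = 28.5 mL
Step 3: Particle density = mass / V_solids = 81.1 / 28.5 = 2.85 g/cm^3

2.85


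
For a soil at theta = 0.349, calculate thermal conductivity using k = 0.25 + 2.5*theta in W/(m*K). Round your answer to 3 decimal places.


Step 1: k = 0.25 + 2.5 * theta
Step 2: k = 0.25 + 2.5 * 0.349
Step 3: k = 0.25 + 0.873
Step 4: k = 1.123 W/(m*K)

1.123


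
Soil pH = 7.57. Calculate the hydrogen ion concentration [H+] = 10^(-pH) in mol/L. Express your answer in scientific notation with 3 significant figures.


Step 1: [H+] = 10^(-pH)
Step 2: [H+] = 10^(-7.57)
Step 3: [H+] = 2.69e-08 mol/L

2.69e-08


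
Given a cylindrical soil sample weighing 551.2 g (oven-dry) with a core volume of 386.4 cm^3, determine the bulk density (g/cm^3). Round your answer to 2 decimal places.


Step 1: Identify the formula: BD = dry mass / volume
Step 2: Substitute values: BD = 551.2 / 386.4
Step 3: BD = 1.43 g/cm^3

1.43


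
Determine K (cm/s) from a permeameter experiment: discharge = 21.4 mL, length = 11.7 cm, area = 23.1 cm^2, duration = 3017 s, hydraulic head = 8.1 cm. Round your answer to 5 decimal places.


Step 1: K = Q * L / (A * t * h)
Step 2: Numerator = 21.4 * 11.7 = 250.38
Step 3: Denominator = 23.1 * 3017 * 8.1 = 564510.87
Step 4: K = 250.38 / 564510.87 = 0.00044 cm/s

0.00044


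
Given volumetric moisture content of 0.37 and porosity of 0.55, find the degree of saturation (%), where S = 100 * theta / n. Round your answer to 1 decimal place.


Step 1: S = 100 * theta_v / n
Step 2: S = 100 * 0.37 / 0.55
Step 3: S = 67.3%

67.3


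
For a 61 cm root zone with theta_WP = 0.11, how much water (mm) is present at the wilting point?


Step 1: Water (mm) = theta_WP * depth * 10
Step 2: Water = 0.11 * 61 * 10
Step 3: Water = 67.1 mm

67.1


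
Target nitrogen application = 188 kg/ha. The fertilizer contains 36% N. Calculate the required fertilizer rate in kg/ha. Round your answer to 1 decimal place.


Step 1: Fertilizer rate = target N / (N content / 100)
Step 2: Rate = 188 / (36 / 100)
Step 3: Rate = 188 / 0.36
Step 4: Rate = 522.2 kg/ha

522.2


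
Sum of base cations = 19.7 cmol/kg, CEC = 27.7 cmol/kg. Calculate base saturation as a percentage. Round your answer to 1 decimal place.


Step 1: BS = 100 * (sum of bases) / CEC
Step 2: BS = 100 * 19.7 / 27.7
Step 3: BS = 71.1%

71.1


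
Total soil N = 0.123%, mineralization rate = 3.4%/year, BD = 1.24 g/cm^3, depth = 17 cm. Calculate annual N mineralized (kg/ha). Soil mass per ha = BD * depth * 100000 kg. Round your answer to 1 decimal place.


Step 1: Soil mass per ha = BD * depth * 100000 = 1.24 * 17 * 100000 = 2108000 kg
Step 2: Total N pool = soil mass * N%/100 = 2108000 * 0.123/100 = 2592.84 kg/ha
Step 3: N mineralized = N pool * rate%/100 = 2592.84 * 3.4/100 = 88.2 kg/ha/yr

88.2


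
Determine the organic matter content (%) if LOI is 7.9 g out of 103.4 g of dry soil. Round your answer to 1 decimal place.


Step 1: OM% = 100 * LOI / sample mass
Step 2: OM = 100 * 7.9 / 103.4
Step 3: OM = 7.6%

7.6


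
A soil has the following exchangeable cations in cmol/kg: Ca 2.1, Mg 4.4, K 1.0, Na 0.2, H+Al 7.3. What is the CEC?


Step 1: CEC = Ca + Mg + K + Na + (H+Al)
Step 2: CEC = 2.1 + 4.4 + 1.0 + 0.2 + 7.3
Step 3: CEC = 15.0 cmol/kg

15.0


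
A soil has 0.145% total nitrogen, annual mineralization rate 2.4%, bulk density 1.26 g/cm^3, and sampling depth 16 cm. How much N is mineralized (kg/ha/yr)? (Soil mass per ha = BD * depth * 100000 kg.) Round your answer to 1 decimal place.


Step 1: Soil mass per ha = BD * depth * 100000 = 1.26 * 16 * 100000 = 2016000 kg
Step 2: Total N pool = soil mass * N%/100 = 2016000 * 0.145/100 = 2923.2 kg/ha
Step 3: N mineralized = N pool * rate%/100 = 2923.2 * 2.4/100 = 70.2 kg/ha/yr

70.2


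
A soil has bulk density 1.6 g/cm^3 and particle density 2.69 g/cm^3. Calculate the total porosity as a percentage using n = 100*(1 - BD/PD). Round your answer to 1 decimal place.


Step 1: Formula: n = 100 * (1 - BD / PD)
Step 2: n = 100 * (1 - 1.6 / 2.69)
Step 3: n = 100 * (1 - 0.5948)
Step 4: n = 40.5%

40.5


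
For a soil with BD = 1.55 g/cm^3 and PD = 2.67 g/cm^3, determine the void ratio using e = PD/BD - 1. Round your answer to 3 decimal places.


Step 1: e = PD / BD - 1
Step 2: e = 2.67 / 1.55 - 1
Step 3: e = 1.72258 - 1
Step 4: e = 0.723

0.723


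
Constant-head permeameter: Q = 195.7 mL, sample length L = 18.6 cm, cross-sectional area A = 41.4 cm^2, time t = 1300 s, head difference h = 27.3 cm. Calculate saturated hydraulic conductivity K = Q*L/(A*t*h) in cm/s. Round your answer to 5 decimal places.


Step 1: K = Q * L / (A * t * h)
Step 2: Numerator = 195.7 * 18.6 = 3640.02
Step 3: Denominator = 41.4 * 1300 * 27.3 = 1469286.0
Step 4: K = 3640.02 / 1469286.0 = 0.00248 cm/s

0.00248


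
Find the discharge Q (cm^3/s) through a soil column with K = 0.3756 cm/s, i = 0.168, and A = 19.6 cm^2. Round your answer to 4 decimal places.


Step 1: Apply Darcy's law: Q = K * i * A
Step 2: Q = 0.3756 * 0.168 * 19.6
Step 3: Q = 1.2368 cm^3/s

1.2368


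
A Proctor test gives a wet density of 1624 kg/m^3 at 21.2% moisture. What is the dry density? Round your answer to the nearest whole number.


Step 1: Dry density = wet density / (1 + w/100)
Step 2: Dry density = 1624 / (1 + 21.2/100)
Step 3: Dry density = 1624 / 1.212
Step 4: Dry density = 1340 kg/m^3

1340


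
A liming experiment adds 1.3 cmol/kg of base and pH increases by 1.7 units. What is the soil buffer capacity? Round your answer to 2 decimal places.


Step 1: BC = change in base / change in pH
Step 2: BC = 1.3 / 1.7
Step 3: BC = 0.76 cmol/(kg*pH unit)

0.76


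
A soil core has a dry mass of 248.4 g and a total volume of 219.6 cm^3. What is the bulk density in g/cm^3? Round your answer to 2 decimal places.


Step 1: Identify the formula: BD = dry mass / volume
Step 2: Substitute values: BD = 248.4 / 219.6
Step 3: BD = 1.13 g/cm^3

1.13


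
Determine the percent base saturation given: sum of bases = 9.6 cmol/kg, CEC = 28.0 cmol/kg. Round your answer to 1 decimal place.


Step 1: BS = 100 * (sum of bases) / CEC
Step 2: BS = 100 * 9.6 / 28.0
Step 3: BS = 34.3%

34.3


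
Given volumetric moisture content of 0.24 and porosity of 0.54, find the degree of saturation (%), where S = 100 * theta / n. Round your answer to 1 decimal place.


Step 1: S = 100 * theta_v / n
Step 2: S = 100 * 0.24 / 0.54
Step 3: S = 44.4%

44.4


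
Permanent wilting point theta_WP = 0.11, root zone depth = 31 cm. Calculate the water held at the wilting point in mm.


Step 1: Water (mm) = theta_WP * depth * 10
Step 2: Water = 0.11 * 31 * 10
Step 3: Water = 34.1 mm

34.1


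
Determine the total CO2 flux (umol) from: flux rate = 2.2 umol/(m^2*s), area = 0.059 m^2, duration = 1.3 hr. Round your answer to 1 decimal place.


Step 1: Convert time to seconds: 1.3 hr * 3600 = 4680.0 s
Step 2: Total = flux * area * time_s
Step 3: Total = 2.2 * 0.059 * 4680.0
Step 4: Total = 607.5 umol

607.5


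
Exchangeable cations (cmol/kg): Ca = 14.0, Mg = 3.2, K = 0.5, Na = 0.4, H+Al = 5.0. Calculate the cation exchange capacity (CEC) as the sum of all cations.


Step 1: CEC = Ca + Mg + K + Na + (H+Al)
Step 2: CEC = 14.0 + 3.2 + 0.5 + 0.4 + 5.0
Step 3: CEC = 23.1 cmol/kg

23.1


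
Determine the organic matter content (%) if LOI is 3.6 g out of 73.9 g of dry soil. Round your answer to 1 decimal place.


Step 1: OM% = 100 * LOI / sample mass
Step 2: OM = 100 * 3.6 / 73.9
Step 3: OM = 4.9%

4.9


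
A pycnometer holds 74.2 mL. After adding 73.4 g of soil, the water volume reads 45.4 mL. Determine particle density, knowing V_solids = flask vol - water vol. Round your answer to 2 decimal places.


Step 1: Volume of solids = flask volume - water volume with soil
Step 2: V_solids = 74.2 - 45.4 = 28.8 mL
Step 3: Particle density = mass / V_solids = 73.4 / 28.8 = 2.55 g/cm^3

2.55


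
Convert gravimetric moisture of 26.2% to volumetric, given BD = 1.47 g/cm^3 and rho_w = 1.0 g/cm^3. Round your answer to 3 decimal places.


Step 1: theta = (w / 100) * BD / rho_w
Step 2: theta = (26.2 / 100) * 1.47 / 1.0
Step 3: theta = 0.262 * 1.47
Step 4: theta = 0.385

0.385


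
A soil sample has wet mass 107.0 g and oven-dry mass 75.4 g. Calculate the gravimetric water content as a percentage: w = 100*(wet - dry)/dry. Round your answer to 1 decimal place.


Step 1: Water mass = wet - dry = 107.0 - 75.4 = 31.6 g
Step 2: w = 100 * water mass / dry mass
Step 3: w = 100 * 31.6 / 75.4 = 41.9%

41.9


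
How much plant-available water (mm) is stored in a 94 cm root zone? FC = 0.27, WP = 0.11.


Step 1: Available water = (FC - WP) * depth * 10
Step 2: AW = (0.27 - 0.11) * 94 * 10
Step 3: AW = 0.16 * 94 * 10
Step 4: AW = 150.4 mm

150.4


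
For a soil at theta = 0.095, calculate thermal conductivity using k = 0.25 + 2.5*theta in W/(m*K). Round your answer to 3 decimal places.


Step 1: k = 0.25 + 2.5 * theta
Step 2: k = 0.25 + 2.5 * 0.095
Step 3: k = 0.25 + 0.238
Step 4: k = 0.488 W/(m*K)

0.488


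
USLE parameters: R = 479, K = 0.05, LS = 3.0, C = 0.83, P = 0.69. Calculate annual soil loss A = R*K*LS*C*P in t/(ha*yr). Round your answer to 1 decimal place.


Step 1: A = R * K * LS * C * P
Step 2: R * K = 479 * 0.05 = 23.95
Step 3: (R*K) * LS = 23.95 * 3.0 = 71.85
Step 4: * C * P = 71.85 * 0.83 * 0.69 = 41.1
Step 5: A = 41.1 t/(ha*yr)

41.1


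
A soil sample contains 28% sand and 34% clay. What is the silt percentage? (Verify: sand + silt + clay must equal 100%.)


Step 1: sand + silt + clay = 100%
Step 2: silt = 100 - sand - clay
Step 3: silt = 100 - 28 - 34
Step 4: silt = 38%

38


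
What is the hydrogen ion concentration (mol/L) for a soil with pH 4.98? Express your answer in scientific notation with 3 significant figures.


Step 1: [H+] = 10^(-pH)
Step 2: [H+] = 10^(-4.98)
Step 3: [H+] = 1.05e-05 mol/L

1.05e-05


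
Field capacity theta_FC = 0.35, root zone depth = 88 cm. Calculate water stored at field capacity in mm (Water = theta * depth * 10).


Step 1: Water (mm) = theta_FC * depth (cm) * 10
Step 2: Water = 0.35 * 88 * 10
Step 3: Water = 308.0 mm

308.0


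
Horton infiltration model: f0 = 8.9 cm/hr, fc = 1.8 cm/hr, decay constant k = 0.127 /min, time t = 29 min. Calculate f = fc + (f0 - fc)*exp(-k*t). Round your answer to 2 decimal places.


Step 1: f = fc + (f0 - fc) * exp(-k * t)
Step 2: exp(-0.127 * 29) = 0.025147
Step 3: f = 1.8 + (8.9 - 1.8) * 0.025147
Step 4: f = 1.8 + 7.1 * 0.025147
Step 5: f = 1.98 cm/hr

1.98


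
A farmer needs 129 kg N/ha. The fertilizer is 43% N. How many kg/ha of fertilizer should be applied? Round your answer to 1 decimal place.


Step 1: Fertilizer rate = target N / (N content / 100)
Step 2: Rate = 129 / (43 / 100)
Step 3: Rate = 129 / 0.43
Step 4: Rate = 300.0 kg/ha

300.0


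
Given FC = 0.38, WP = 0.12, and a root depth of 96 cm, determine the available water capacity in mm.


Step 1: Available water = (FC - WP) * depth * 10
Step 2: AW = (0.38 - 0.12) * 96 * 10
Step 3: AW = 0.26 * 96 * 10
Step 4: AW = 249.6 mm

249.6


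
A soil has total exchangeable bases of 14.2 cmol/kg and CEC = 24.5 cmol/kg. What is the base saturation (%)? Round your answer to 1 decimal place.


Step 1: BS = 100 * (sum of bases) / CEC
Step 2: BS = 100 * 14.2 / 24.5
Step 3: BS = 58.0%

58.0


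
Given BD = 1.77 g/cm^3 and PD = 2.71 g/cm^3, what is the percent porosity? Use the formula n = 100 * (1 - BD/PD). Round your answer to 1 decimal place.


Step 1: Formula: n = 100 * (1 - BD / PD)
Step 2: n = 100 * (1 - 1.77 / 2.71)
Step 3: n = 100 * (1 - 0.65314)
Step 4: n = 34.7%

34.7


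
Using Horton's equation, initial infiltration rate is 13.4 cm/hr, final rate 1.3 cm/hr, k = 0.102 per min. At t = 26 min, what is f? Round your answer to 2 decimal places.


Step 1: f = fc + (f0 - fc) * exp(-k * t)
Step 2: exp(-0.102 * 26) = 0.07051
Step 3: f = 1.3 + (13.4 - 1.3) * 0.07051
Step 4: f = 1.3 + 12.1 * 0.07051
Step 5: f = 2.15 cm/hr

2.15


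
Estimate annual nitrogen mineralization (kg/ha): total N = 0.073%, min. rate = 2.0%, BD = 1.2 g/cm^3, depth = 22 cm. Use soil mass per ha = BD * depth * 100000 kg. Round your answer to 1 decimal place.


Step 1: Soil mass per ha = BD * depth * 100000 = 1.2 * 22 * 100000 = 2640000 kg
Step 2: Total N pool = soil mass * N%/100 = 2640000 * 0.073/100 = 1927.2 kg/ha
Step 3: N mineralized = N pool * rate%/100 = 1927.2 * 2.0/100 = 38.5 kg/ha/yr

38.5


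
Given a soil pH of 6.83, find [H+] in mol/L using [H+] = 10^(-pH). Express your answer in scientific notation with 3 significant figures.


Step 1: [H+] = 10^(-pH)
Step 2: [H+] = 10^(-6.83)
Step 3: [H+] = 1.48e-07 mol/L

1.48e-07


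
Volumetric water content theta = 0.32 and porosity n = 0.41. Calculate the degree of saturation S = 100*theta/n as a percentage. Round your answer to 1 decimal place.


Step 1: S = 100 * theta_v / n
Step 2: S = 100 * 0.32 / 0.41
Step 3: S = 78.0%

78.0


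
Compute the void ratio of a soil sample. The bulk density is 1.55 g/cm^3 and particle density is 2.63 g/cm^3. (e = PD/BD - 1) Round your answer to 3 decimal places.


Step 1: e = PD / BD - 1
Step 2: e = 2.63 / 1.55 - 1
Step 3: e = 1.69677 - 1
Step 4: e = 0.697

0.697


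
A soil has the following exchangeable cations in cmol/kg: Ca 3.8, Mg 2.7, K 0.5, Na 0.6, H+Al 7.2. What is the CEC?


Step 1: CEC = Ca + Mg + K + Na + (H+Al)
Step 2: CEC = 3.8 + 2.7 + 0.5 + 0.6 + 7.2
Step 3: CEC = 14.8 cmol/kg

14.8


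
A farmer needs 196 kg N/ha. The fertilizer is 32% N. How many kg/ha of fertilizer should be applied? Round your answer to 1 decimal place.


Step 1: Fertilizer rate = target N / (N content / 100)
Step 2: Rate = 196 / (32 / 100)
Step 3: Rate = 196 / 0.32
Step 4: Rate = 612.5 kg/ha

612.5


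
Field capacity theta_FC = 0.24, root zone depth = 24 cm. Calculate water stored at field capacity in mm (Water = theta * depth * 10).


Step 1: Water (mm) = theta_FC * depth (cm) * 10
Step 2: Water = 0.24 * 24 * 10
Step 3: Water = 57.6 mm

57.6


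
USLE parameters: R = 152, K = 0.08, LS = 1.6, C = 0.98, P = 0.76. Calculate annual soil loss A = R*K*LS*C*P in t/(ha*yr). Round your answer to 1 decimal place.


Step 1: A = R * K * LS * C * P
Step 2: R * K = 152 * 0.08 = 12.16
Step 3: (R*K) * LS = 12.16 * 1.6 = 19.456
Step 4: * C * P = 19.456 * 0.98 * 0.76 = 14.5
Step 5: A = 14.5 t/(ha*yr)

14.5


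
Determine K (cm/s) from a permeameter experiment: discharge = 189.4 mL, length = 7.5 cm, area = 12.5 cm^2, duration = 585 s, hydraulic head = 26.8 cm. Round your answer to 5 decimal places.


Step 1: K = Q * L / (A * t * h)
Step 2: Numerator = 189.4 * 7.5 = 1420.5
Step 3: Denominator = 12.5 * 585 * 26.8 = 195975.0
Step 4: K = 1420.5 / 195975.0 = 0.00725 cm/s

0.00725


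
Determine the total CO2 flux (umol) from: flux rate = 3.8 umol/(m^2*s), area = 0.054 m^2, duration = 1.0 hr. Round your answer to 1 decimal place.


Step 1: Convert time to seconds: 1.0 hr * 3600 = 3600.0 s
Step 2: Total = flux * area * time_s
Step 3: Total = 3.8 * 0.054 * 3600.0
Step 4: Total = 738.7 umol

738.7


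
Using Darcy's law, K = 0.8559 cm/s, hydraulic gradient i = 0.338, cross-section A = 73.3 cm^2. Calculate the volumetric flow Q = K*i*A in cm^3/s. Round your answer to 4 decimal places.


Step 1: Apply Darcy's law: Q = K * i * A
Step 2: Q = 0.8559 * 0.338 * 73.3
Step 3: Q = 21.2053 cm^3/s

21.2053


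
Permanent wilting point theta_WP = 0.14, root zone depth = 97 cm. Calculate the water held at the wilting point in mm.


Step 1: Water (mm) = theta_WP * depth * 10
Step 2: Water = 0.14 * 97 * 10
Step 3: Water = 135.8 mm

135.8


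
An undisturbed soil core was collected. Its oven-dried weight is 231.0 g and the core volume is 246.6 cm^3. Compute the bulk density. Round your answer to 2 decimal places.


Step 1: Identify the formula: BD = dry mass / volume
Step 2: Substitute values: BD = 231.0 / 246.6
Step 3: BD = 0.94 g/cm^3

0.94


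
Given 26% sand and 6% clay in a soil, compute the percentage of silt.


Step 1: sand + silt + clay = 100%
Step 2: silt = 100 - sand - clay
Step 3: silt = 100 - 26 - 6
Step 4: silt = 68%

68


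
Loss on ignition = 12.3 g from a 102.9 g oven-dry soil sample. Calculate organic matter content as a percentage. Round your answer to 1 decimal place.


Step 1: OM% = 100 * LOI / sample mass
Step 2: OM = 100 * 12.3 / 102.9
Step 3: OM = 12.0%

12.0


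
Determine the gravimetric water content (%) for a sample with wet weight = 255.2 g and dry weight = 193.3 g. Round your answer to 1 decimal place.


Step 1: Water mass = wet - dry = 255.2 - 193.3 = 61.9 g
Step 2: w = 100 * water mass / dry mass
Step 3: w = 100 * 61.9 / 193.3 = 32.0%

32.0


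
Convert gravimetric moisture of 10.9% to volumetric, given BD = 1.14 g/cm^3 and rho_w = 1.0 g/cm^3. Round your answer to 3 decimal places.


Step 1: theta = (w / 100) * BD / rho_w
Step 2: theta = (10.9 / 100) * 1.14 / 1.0
Step 3: theta = 0.109 * 1.14
Step 4: theta = 0.124

0.124


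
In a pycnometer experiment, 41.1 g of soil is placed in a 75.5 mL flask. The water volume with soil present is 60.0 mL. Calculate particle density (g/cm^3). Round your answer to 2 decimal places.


Step 1: Volume of solids = flask volume - water volume with soil
Step 2: V_solids = 75.5 - 60.0 = 15.5 mL
Step 3: Particle density = mass / V_solids = 41.1 / 15.5 = 2.65 g/cm^3

2.65


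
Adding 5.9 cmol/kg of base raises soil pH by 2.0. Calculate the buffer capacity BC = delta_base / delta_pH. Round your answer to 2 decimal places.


Step 1: BC = change in base / change in pH
Step 2: BC = 5.9 / 2.0
Step 3: BC = 2.95 cmol/(kg*pH unit)

2.95


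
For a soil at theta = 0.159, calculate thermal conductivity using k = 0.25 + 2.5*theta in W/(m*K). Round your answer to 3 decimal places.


Step 1: k = 0.25 + 2.5 * theta
Step 2: k = 0.25 + 2.5 * 0.159
Step 3: k = 0.25 + 0.398
Step 4: k = 0.648 W/(m*K)

0.648


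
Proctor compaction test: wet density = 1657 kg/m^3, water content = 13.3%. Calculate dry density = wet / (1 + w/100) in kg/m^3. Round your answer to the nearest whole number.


Step 1: Dry density = wet density / (1 + w/100)
Step 2: Dry density = 1657 / (1 + 13.3/100)
Step 3: Dry density = 1657 / 1.133
Step 4: Dry density = 1462 kg/m^3

1462


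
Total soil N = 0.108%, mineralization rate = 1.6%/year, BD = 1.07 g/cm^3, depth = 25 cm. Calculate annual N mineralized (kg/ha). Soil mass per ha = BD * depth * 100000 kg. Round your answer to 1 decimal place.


Step 1: Soil mass per ha = BD * depth * 100000 = 1.07 * 25 * 100000 = 2675000 kg
Step 2: Total N pool = soil mass * N%/100 = 2675000 * 0.108/100 = 2889.0 kg/ha
Step 3: N mineralized = N pool * rate%/100 = 2889.0 * 1.6/100 = 46.2 kg/ha/yr

46.2


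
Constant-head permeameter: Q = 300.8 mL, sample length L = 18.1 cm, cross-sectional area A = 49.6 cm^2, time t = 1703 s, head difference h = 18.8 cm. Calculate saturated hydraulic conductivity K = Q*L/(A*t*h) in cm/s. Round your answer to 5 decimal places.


Step 1: K = Q * L / (A * t * h)
Step 2: Numerator = 300.8 * 18.1 = 5444.48
Step 3: Denominator = 49.6 * 1703 * 18.8 = 1588013.44
Step 4: K = 5444.48 / 1588013.44 = 0.00343 cm/s

0.00343


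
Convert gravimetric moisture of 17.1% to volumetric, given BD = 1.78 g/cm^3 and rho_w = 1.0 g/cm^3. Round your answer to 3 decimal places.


Step 1: theta = (w / 100) * BD / rho_w
Step 2: theta = (17.1 / 100) * 1.78 / 1.0
Step 3: theta = 0.171 * 1.78
Step 4: theta = 0.304

0.304


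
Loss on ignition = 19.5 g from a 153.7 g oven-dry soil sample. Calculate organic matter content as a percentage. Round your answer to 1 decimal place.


Step 1: OM% = 100 * LOI / sample mass
Step 2: OM = 100 * 19.5 / 153.7
Step 3: OM = 12.7%

12.7


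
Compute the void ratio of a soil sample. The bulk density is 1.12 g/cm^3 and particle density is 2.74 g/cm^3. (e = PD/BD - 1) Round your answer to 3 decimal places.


Step 1: e = PD / BD - 1
Step 2: e = 2.74 / 1.12 - 1
Step 3: e = 2.44643 - 1
Step 4: e = 1.446

1.446


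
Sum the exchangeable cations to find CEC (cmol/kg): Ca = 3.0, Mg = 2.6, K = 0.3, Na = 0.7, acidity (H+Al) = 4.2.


Step 1: CEC = Ca + Mg + K + Na + (H+Al)
Step 2: CEC = 3.0 + 2.6 + 0.3 + 0.7 + 4.2
Step 3: CEC = 10.8 cmol/kg

10.8


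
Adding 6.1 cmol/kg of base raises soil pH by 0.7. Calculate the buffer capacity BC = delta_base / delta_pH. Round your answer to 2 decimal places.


Step 1: BC = change in base / change in pH
Step 2: BC = 6.1 / 0.7
Step 3: BC = 8.71 cmol/(kg*pH unit)

8.71


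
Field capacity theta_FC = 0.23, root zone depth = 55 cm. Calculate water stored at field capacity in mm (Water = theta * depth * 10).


Step 1: Water (mm) = theta_FC * depth (cm) * 10
Step 2: Water = 0.23 * 55 * 10
Step 3: Water = 126.5 mm

126.5


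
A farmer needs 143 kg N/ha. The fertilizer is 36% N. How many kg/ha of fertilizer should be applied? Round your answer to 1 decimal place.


Step 1: Fertilizer rate = target N / (N content / 100)
Step 2: Rate = 143 / (36 / 100)
Step 3: Rate = 143 / 0.36
Step 4: Rate = 397.2 kg/ha

397.2


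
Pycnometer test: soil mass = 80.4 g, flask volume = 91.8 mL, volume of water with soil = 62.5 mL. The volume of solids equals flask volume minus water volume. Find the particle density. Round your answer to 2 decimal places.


Step 1: Volume of solids = flask volume - water volume with soil
Step 2: V_solids = 91.8 - 62.5 = 29.3 mL
Step 3: Particle density = mass / V_solids = 80.4 / 29.3 = 2.74 g/cm^3

2.74


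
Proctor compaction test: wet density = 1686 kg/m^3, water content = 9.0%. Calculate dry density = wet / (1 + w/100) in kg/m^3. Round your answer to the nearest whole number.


Step 1: Dry density = wet density / (1 + w/100)
Step 2: Dry density = 1686 / (1 + 9.0/100)
Step 3: Dry density = 1686 / 1.09
Step 4: Dry density = 1547 kg/m^3

1547


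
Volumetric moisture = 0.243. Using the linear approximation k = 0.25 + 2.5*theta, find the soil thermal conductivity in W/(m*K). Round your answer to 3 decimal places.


Step 1: k = 0.25 + 2.5 * theta
Step 2: k = 0.25 + 2.5 * 0.243
Step 3: k = 0.25 + 0.608
Step 4: k = 0.858 W/(m*K)

0.858


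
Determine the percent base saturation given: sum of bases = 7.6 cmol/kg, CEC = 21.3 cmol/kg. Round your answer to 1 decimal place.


Step 1: BS = 100 * (sum of bases) / CEC
Step 2: BS = 100 * 7.6 / 21.3
Step 3: BS = 35.7%

35.7


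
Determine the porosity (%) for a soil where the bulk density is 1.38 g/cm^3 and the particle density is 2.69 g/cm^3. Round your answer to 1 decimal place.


Step 1: Formula: n = 100 * (1 - BD / PD)
Step 2: n = 100 * (1 - 1.38 / 2.69)
Step 3: n = 100 * (1 - 0.51301)
Step 4: n = 48.7%

48.7


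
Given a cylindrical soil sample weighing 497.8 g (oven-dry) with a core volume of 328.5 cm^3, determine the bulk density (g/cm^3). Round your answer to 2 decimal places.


Step 1: Identify the formula: BD = dry mass / volume
Step 2: Substitute values: BD = 497.8 / 328.5
Step 3: BD = 1.52 g/cm^3

1.52


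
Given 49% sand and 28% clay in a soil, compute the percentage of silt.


Step 1: sand + silt + clay = 100%
Step 2: silt = 100 - sand - clay
Step 3: silt = 100 - 49 - 28
Step 4: silt = 23%

23


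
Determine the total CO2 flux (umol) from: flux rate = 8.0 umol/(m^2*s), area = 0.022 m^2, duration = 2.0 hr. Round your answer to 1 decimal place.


Step 1: Convert time to seconds: 2.0 hr * 3600 = 7200.0 s
Step 2: Total = flux * area * time_s
Step 3: Total = 8.0 * 0.022 * 7200.0
Step 4: Total = 1267.2 umol

1267.2


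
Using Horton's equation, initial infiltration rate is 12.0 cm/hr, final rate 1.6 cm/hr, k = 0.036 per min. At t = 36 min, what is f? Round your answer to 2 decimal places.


Step 1: f = fc + (f0 - fc) * exp(-k * t)
Step 2: exp(-0.036 * 36) = 0.273624
Step 3: f = 1.6 + (12.0 - 1.6) * 0.273624
Step 4: f = 1.6 + 10.4 * 0.273624
Step 5: f = 4.45 cm/hr

4.45


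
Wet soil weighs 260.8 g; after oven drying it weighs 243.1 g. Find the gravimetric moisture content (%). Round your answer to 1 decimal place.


Step 1: Water mass = wet - dry = 260.8 - 243.1 = 17.7 g
Step 2: w = 100 * water mass / dry mass
Step 3: w = 100 * 17.7 / 243.1 = 7.3%

7.3


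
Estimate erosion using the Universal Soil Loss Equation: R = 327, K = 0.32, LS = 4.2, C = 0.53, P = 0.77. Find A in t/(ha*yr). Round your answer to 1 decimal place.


Step 1: A = R * K * LS * C * P
Step 2: R * K = 327 * 0.32 = 104.64
Step 3: (R*K) * LS = 104.64 * 4.2 = 439.488
Step 4: * C * P = 439.488 * 0.53 * 0.77 = 179.4
Step 5: A = 179.4 t/(ha*yr)

179.4


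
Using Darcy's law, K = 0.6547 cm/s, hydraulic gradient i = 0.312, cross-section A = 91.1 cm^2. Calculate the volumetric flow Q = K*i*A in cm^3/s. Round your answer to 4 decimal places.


Step 1: Apply Darcy's law: Q = K * i * A
Step 2: Q = 0.6547 * 0.312 * 91.1
Step 3: Q = 18.6087 cm^3/s

18.6087


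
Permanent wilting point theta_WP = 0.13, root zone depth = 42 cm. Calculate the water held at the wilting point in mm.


Step 1: Water (mm) = theta_WP * depth * 10
Step 2: Water = 0.13 * 42 * 10
Step 3: Water = 54.6 mm

54.6


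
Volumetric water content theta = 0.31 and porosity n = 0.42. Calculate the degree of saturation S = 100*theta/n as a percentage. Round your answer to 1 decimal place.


Step 1: S = 100 * theta_v / n
Step 2: S = 100 * 0.31 / 0.42
Step 3: S = 73.8%

73.8


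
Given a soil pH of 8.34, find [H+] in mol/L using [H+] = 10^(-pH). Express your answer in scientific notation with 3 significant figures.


Step 1: [H+] = 10^(-pH)
Step 2: [H+] = 10^(-8.34)
Step 3: [H+] = 4.57e-09 mol/L

4.57e-09


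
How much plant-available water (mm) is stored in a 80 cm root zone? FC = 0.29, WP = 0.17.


Step 1: Available water = (FC - WP) * depth * 10
Step 2: AW = (0.29 - 0.17) * 80 * 10
Step 3: AW = 0.12 * 80 * 10
Step 4: AW = 96.0 mm

96.0


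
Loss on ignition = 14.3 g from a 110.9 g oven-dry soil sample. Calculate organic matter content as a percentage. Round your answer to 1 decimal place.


Step 1: OM% = 100 * LOI / sample mass
Step 2: OM = 100 * 14.3 / 110.9
Step 3: OM = 12.9%

12.9


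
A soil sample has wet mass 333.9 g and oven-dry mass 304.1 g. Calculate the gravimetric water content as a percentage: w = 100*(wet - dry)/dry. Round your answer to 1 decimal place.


Step 1: Water mass = wet - dry = 333.9 - 304.1 = 29.8 g
Step 2: w = 100 * water mass / dry mass
Step 3: w = 100 * 29.8 / 304.1 = 9.8%

9.8


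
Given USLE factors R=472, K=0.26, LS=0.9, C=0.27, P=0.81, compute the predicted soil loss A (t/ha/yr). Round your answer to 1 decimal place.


Step 1: A = R * K * LS * C * P
Step 2: R * K = 472 * 0.26 = 122.72
Step 3: (R*K) * LS = 122.72 * 0.9 = 110.448
Step 4: * C * P = 110.448 * 0.27 * 0.81 = 24.2
Step 5: A = 24.2 t/(ha*yr)

24.2


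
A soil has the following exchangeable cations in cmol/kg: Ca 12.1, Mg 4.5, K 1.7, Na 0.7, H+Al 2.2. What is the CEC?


Step 1: CEC = Ca + Mg + K + Na + (H+Al)
Step 2: CEC = 12.1 + 4.5 + 1.7 + 0.7 + 2.2
Step 3: CEC = 21.2 cmol/kg

21.2


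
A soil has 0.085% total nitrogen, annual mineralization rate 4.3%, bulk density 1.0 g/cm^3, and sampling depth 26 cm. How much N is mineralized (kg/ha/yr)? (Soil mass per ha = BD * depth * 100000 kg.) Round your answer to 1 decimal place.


Step 1: Soil mass per ha = BD * depth * 100000 = 1.0 * 26 * 100000 = 2600000 kg
Step 2: Total N pool = soil mass * N%/100 = 2600000 * 0.085/100 = 2210.0 kg/ha
Step 3: N mineralized = N pool * rate%/100 = 2210.0 * 4.3/100 = 95.0 kg/ha/yr

95.0


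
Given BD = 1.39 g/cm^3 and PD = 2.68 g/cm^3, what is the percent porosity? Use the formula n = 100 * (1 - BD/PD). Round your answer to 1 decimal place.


Step 1: Formula: n = 100 * (1 - BD / PD)
Step 2: n = 100 * (1 - 1.39 / 2.68)
Step 3: n = 100 * (1 - 0.51866)
Step 4: n = 48.1%

48.1


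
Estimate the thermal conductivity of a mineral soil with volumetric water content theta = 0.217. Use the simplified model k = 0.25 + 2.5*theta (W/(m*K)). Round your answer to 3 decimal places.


Step 1: k = 0.25 + 2.5 * theta
Step 2: k = 0.25 + 2.5 * 0.217
Step 3: k = 0.25 + 0.543
Step 4: k = 0.793 W/(m*K)

0.793


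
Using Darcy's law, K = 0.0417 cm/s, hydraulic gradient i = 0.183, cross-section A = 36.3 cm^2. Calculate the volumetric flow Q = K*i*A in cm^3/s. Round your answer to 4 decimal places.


Step 1: Apply Darcy's law: Q = K * i * A
Step 2: Q = 0.0417 * 0.183 * 36.3
Step 3: Q = 0.277 cm^3/s

0.277


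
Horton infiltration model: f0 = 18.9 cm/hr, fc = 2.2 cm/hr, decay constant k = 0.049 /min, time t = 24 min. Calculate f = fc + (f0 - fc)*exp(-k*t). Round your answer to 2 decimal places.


Step 1: f = fc + (f0 - fc) * exp(-k * t)
Step 2: exp(-0.049 * 24) = 0.30851
Step 3: f = 2.2 + (18.9 - 2.2) * 0.30851
Step 4: f = 2.2 + 16.7 * 0.30851
Step 5: f = 7.35 cm/hr

7.35
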